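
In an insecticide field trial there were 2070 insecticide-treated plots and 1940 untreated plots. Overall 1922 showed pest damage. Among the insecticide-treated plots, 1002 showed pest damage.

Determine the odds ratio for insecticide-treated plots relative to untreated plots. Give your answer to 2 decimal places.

OR ≈ 1.04

insecticide-treated plots without the outcome: 2070 − 1002 = 1068
untreated plots with the outcome: 1922 − 1002 = 920
untreated plots without the outcome: 1940 − 920 = 1020
odds, insecticide-treated plots = 1002/1068 = 0.9382
odds, untreated plots = 920/1020 = 0.9020
OR = 0.9382 / 0.9020 = 1.04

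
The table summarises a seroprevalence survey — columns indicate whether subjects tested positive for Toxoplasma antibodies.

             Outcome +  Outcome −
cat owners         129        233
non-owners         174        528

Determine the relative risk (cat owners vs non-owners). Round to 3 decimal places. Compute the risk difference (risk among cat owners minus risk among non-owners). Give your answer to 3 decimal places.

risk, cat owners = 129/362 = 0.3564
risk, non-owners = 174/702 = 0.2479
RR = 0.3564 / 0.2479 = 1.438
risk difference = 0.3564 − 0.2479 = 0.108

RR = 1.438; RD = 0.108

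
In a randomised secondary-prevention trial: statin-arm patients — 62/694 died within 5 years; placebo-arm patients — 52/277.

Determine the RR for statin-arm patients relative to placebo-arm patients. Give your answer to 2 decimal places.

RR = 0.48

risk, statin-arm patients = 62/694 = 0.0893
risk, placebo-arm patients = 52/277 = 0.1877
RR = 0.0893 / 0.1877 = 0.48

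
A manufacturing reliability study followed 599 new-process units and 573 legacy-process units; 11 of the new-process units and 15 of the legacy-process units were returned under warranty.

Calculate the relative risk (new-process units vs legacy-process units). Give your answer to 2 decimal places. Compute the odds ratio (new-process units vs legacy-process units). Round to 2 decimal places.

RR = 0.70; OR = 0.70

risk, new-process units = 11/599 = 0.01836
risk, legacy-process units = 15/573 = 0.02618
RR = 0.01836 / 0.02618 = 0.70
OR = (11 × 558) / (588 × 15) = 6138/8820 ≈ 0.70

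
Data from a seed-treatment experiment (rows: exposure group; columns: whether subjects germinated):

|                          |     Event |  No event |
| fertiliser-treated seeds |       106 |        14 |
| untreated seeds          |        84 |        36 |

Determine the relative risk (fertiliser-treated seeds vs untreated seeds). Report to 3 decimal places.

RR ≈ 1.262

risk, fertiliser-treated seeds = 106/120 = 0.8833
risk, untreated seeds = 84/120 = 0.7000
RR = 0.8833 / 0.7000 = 1.262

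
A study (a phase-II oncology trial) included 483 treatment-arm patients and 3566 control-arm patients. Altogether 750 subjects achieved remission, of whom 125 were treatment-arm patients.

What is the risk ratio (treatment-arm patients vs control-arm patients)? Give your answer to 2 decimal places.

treatment-arm patients without the outcome: 483 − 125 = 358
control-arm patients with the outcome: 750 − 125 = 625
control-arm patients without the outcome: 3566 − 625 = 2941
risk, treatment-arm patients = 125/483 = 0.2588
risk, control-arm patients = 625/3566 = 0.1753
RR = 0.2588 / 0.1753 = 1.48

RR = 1.48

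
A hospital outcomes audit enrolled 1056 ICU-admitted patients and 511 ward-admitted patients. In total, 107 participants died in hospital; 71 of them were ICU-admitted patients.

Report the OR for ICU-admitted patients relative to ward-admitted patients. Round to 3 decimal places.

OR = 0.951

ICU-admitted patients without the outcome: 1056 − 71 = 985
ward-admitted patients with the outcome: 107 − 71 = 36
ward-admitted patients without the outcome: 511 − 36 = 475
OR = (71 × 475) / (985 × 36) = 33725/35460 ≈ 0.951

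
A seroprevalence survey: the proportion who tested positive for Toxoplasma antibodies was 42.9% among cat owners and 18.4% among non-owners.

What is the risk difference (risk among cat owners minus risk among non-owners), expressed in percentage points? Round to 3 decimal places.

risk difference = 0.4290 − 0.1840 = 0.2450 → 24.500 percentage points

RD = 24.500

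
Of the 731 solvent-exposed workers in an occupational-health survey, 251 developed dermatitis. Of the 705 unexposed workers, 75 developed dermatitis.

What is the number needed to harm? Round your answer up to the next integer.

risk, solvent-exposed workers = 251/731 = 0.343365
risk, unexposed workers = 75/705 = 0.106383
absolute risk difference = 0.236982
1 / 0.236982 = 4.220 → round up → 5

NNH: 5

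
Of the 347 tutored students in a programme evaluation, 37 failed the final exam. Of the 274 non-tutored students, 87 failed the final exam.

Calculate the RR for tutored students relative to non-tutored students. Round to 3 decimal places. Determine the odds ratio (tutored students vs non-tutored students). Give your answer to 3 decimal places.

risk, tutored students = 37/347 = 0.1066
risk, non-tutored students = 87/274 = 0.3175
RR = 0.1066 / 0.3175 = 0.336
odds, tutored students = 37/310 = 0.1194
odds, non-tutored students = 87/187 = 0.4652
OR = 0.1194 / 0.4652 = 0.257

RR = 0.336; OR = 0.257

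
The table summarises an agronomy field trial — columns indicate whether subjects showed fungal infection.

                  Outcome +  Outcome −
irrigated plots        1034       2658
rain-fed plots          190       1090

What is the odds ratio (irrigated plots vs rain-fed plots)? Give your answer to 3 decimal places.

OR = 2.232

odds, irrigated plots = 1034/2658 = 0.3890
odds, rain-fed plots = 190/1090 = 0.1743
OR = 0.3890 / 0.1743 = 2.232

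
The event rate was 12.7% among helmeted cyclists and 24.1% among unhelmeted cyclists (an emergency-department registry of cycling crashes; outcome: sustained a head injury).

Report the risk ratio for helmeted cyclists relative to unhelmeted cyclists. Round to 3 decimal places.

RR = 0.1270 / 0.2410 = 0.527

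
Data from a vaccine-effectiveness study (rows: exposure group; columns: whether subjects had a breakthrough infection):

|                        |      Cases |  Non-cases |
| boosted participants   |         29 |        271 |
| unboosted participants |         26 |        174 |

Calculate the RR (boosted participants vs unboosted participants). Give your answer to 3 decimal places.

risk, boosted participants = 29/300 = 0.0967
risk, unboosted participants = 26/200 = 0.1300
RR = 0.0967 / 0.1300 = 0.744

0.744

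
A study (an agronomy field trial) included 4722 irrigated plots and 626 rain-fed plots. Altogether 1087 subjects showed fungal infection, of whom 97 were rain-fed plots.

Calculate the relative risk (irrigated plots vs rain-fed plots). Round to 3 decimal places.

RR = 1.353

irrigated plots with the outcome: 1087 − 97 = 990
irrigated plots without the outcome: 4722 − 990 = 3732
rain-fed plots without the outcome: 626 − 97 = 529
risk, irrigated plots = 990/4722 = 0.2097
risk, rain-fed plots = 97/626 = 0.1550
RR = 0.2097 / 0.1550 = 1.353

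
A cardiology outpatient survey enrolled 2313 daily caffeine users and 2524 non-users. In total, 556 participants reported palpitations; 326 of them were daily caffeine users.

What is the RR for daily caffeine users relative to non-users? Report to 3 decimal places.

RR = 1.547

daily caffeine users without the outcome: 2313 − 326 = 1987
non-users with the outcome: 556 − 326 = 230
non-users without the outcome: 2524 − 230 = 2294
risk, daily caffeine users = 326/2313 = 0.1409
risk, non-users = 230/2524 = 0.0911
RR = 0.1409 / 0.0911 = 1.547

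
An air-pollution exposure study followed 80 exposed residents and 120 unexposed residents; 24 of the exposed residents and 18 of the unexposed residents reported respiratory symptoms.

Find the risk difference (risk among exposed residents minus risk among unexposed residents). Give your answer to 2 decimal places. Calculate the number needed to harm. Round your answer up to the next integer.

risk, exposed residents = 24/80 = 0.3000
risk, unexposed residents = 18/120 = 0.1500
risk difference = 0.3000 − 0.1500 = 0.15
absolute risk difference = 0.150000
1 / 0.150000 = 6.667 → round up → 7

RD = 0.15; NNH = 7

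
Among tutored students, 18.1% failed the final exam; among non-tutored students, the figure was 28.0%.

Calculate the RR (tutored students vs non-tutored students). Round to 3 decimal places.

RR = 0.1810 / 0.2800 = 0.646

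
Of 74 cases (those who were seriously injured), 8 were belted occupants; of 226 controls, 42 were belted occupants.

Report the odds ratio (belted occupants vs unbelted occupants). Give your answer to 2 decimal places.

OR = (8 × 184) / (42 × 66) = 1472/2772 ≈ 0.53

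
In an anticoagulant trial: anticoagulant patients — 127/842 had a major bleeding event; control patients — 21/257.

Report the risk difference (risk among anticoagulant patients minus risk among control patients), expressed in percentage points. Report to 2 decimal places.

risk, anticoagulant patients = 127/842 = 0.1508
risk, control patients = 21/257 = 0.0817
risk difference = 0.1508 − 0.0817 = 0.0691 → 6.91 percentage points

RD = 6.91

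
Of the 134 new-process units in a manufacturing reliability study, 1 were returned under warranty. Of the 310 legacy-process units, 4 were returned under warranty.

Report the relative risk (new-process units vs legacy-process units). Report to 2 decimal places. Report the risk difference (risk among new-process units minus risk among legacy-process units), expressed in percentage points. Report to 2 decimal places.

RR = 0.58; RD = -0.54

risk, new-process units = 1/134 = 0.00746
risk, legacy-process units = 4/310 = 0.01290
RR = 0.00746 / 0.01290 = 0.58
risk difference = 0.00746 − 0.01290 = -0.00544 → -0.54 percentage points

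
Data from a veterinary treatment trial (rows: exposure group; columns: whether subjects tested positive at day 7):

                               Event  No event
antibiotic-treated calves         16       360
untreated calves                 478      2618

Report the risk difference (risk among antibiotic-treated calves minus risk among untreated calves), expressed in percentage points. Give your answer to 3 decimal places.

risk, antibiotic-treated calves = 16/376 = 0.04255
risk, untreated calves = 478/3096 = 0.15439
risk difference = 0.04255 − 0.15439 = -0.11184 → -11.184 percentage points

RD ≈ -11.184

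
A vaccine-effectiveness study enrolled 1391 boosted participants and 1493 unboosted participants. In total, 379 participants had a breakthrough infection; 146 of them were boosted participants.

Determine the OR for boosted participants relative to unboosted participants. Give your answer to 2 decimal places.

0.63

boosted participants without the outcome: 1391 − 146 = 1245
unboosted participants with the outcome: 379 − 146 = 233
unboosted participants without the outcome: 1493 − 233 = 1260
odds, boosted participants = 146/1245 = 0.1173
odds, unboosted participants = 233/1260 = 0.1849
OR = 0.1173 / 0.1849 = 0.63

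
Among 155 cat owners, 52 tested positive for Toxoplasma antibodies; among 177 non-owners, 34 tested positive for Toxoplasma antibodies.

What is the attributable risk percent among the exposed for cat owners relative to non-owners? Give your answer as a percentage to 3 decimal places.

risk, cat owners = 52/155 = 0.3355
risk, non-owners = 34/177 = 0.1921
AR% = (0.3355 − 0.1921) / 0.3355 = 0.4274 → 42.742%

AR% ≈ 42.742%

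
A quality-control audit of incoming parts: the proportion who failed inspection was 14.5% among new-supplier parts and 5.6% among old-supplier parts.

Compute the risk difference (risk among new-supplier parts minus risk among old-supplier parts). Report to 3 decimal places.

risk difference = 0.1450 − 0.0560 = 0.089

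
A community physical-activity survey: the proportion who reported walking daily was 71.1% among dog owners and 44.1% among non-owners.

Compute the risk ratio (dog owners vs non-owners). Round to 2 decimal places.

RR = 0.7110 / 0.4410 = 1.61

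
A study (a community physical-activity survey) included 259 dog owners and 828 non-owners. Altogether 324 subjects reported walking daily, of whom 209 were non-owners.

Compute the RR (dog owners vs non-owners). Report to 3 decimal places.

1.759

dog owners with the outcome: 324 − 209 = 115
dog owners without the outcome: 259 − 115 = 144
non-owners without the outcome: 828 − 209 = 619
risk, dog owners = 115/259 = 0.4440
risk, non-owners = 209/828 = 0.2524
RR = 0.4440 / 0.2524 = 1.759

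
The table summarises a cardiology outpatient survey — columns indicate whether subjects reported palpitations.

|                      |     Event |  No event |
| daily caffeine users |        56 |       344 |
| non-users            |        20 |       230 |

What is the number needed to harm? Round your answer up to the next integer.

risk, daily caffeine users = 56/400 = 0.140000
risk, non-users = 20/250 = 0.080000
absolute risk difference = 0.060000
1 / 0.060000 = 16.667 → round up → 17

NNH = 17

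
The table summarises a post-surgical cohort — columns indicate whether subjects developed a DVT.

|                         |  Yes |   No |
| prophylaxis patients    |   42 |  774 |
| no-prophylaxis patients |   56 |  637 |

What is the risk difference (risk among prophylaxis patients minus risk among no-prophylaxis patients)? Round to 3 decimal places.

risk, prophylaxis patients = 42/816 = 0.0515
risk, no-prophylaxis patients = 56/693 = 0.0808
risk difference = 0.0515 − 0.0808 = -0.029

-0.029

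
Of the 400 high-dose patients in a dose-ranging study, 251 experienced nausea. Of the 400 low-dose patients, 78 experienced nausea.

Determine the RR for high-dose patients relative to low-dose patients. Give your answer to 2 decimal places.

RR: 3.22

risk, high-dose patients = 251/400 = 0.6275
risk, low-dose patients = 78/400 = 0.1950
RR = 0.6275 / 0.1950 = 3.22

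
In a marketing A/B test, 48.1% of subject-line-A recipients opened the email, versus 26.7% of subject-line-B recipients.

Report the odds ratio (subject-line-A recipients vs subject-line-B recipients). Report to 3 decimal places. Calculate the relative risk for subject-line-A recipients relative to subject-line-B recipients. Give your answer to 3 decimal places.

odds, subject-line-A recipients = 0.4810/0.5190 = 0.9268
odds, subject-line-B recipients = 0.2670/0.7330 = 0.3643
OR = 0.9268 / 0.3643 = 2.544
RR = 0.4810 / 0.2670 = 1.801

OR = 2.544; RR = 1.801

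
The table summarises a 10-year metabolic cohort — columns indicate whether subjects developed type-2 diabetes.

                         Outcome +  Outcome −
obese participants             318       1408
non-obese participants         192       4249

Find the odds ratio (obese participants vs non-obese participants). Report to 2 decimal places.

OR ≈ 5.00

odds, obese participants = 318/1408 = 0.22585
odds, non-obese participants = 192/4249 = 0.04519
OR = 0.22585 / 0.04519 = 5.00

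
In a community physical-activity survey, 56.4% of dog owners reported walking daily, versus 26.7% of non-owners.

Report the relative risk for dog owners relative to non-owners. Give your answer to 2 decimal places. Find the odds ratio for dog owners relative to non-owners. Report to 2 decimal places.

RR = 2.11; OR = 3.55

RR = 0.5640 / 0.2670 = 2.11
odds, dog owners = 0.5640/0.4360 = 1.2936
odds, non-owners = 0.2670/0.7330 = 0.3643
OR = 1.2936 / 0.3643 = 3.55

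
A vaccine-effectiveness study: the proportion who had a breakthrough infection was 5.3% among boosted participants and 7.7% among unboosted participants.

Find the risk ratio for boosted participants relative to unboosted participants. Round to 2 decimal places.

RR = 0.0530 / 0.0770 = 0.69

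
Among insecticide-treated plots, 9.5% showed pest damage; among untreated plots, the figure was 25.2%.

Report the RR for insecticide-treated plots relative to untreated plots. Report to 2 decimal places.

RR = 0.0950 / 0.2520 = 0.38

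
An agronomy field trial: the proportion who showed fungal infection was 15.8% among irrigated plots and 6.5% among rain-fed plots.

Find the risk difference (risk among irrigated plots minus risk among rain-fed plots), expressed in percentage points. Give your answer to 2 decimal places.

risk difference = 0.1580 − 0.0650 = 0.0930 → 9.30 percentage points

RD ≈ 9.30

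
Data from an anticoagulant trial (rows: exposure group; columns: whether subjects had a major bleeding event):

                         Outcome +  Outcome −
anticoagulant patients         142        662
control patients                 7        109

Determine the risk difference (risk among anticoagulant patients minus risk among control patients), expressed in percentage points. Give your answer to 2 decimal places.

RD ≈ 11.63

risk, anticoagulant patients = 142/804 = 0.1766
risk, control patients = 7/116 = 0.0603
risk difference = 0.1766 − 0.0603 = 0.1163 → 11.63 percentage points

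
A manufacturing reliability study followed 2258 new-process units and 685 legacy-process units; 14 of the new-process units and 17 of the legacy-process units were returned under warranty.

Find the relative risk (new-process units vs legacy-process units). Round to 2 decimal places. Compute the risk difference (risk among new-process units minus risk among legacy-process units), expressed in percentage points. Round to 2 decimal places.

risk, new-process units = 14/2258 = 0.00620
risk, legacy-process units = 17/685 = 0.02482
RR = 0.00620 / 0.02482 = 0.25
risk difference = 0.00620 − 0.02482 = -0.01862 → -1.86 percentage points

RR = 0.25; RD = -1.86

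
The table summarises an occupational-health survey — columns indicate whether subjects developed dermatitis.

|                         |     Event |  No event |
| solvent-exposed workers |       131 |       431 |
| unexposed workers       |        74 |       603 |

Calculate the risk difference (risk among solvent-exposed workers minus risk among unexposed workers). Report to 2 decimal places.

0.12

risk, solvent-exposed workers = 131/562 = 0.2331
risk, unexposed workers = 74/677 = 0.1093
risk difference = 0.2331 − 0.1093 = 0.12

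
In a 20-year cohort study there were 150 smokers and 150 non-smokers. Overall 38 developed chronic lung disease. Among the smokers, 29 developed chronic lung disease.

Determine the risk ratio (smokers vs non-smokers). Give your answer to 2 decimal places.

smokers without the outcome: 150 − 29 = 121
non-smokers with the outcome: 38 − 29 = 9
non-smokers without the outcome: 150 − 9 = 141
risk, smokers = 29/150 = 0.1933
risk, non-smokers = 9/150 = 0.0600
RR = 0.1933 / 0.0600 = 3.22

RR ≈ 3.22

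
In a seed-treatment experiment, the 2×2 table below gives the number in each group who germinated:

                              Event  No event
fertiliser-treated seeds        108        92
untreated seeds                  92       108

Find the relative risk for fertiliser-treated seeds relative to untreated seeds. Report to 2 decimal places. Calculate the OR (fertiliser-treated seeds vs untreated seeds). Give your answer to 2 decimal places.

RR = 1.17; OR = 1.38

risk, fertiliser-treated seeds = 108/200 = 0.5400
risk, untreated seeds = 92/200 = 0.4600
RR = 0.5400 / 0.4600 = 1.17
OR = (108 × 108) / (92 × 92) = 11664/8464 ≈ 1.38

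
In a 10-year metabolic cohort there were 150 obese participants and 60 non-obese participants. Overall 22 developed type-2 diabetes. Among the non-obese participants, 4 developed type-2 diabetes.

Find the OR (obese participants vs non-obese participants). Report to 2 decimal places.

obese participants with the outcome: 22 − 4 = 18
obese participants without the outcome: 150 − 18 = 132
non-obese participants without the outcome: 60 − 4 = 56
odds, obese participants = 18/132 = 0.1364
odds, non-obese participants = 4/56 = 0.0714
OR = 0.1364 / 0.0714 = 1.91

1.91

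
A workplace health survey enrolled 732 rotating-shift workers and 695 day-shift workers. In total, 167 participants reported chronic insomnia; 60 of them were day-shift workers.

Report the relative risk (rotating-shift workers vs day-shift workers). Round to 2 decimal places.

RR: 1.69

rotating-shift workers with the outcome: 167 − 60 = 107
rotating-shift workers without the outcome: 732 − 107 = 625
day-shift workers without the outcome: 695 − 60 = 635
risk, rotating-shift workers = 107/732 = 0.1462
risk, day-shift workers = 60/695 = 0.0863
RR = 0.1462 / 0.0863 = 1.69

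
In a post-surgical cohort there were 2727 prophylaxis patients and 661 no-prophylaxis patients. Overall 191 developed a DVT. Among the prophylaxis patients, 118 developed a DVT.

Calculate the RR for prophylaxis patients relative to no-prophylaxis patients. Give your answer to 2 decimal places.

RR: 0.39

prophylaxis patients without the outcome: 2727 − 118 = 2609
no-prophylaxis patients with the outcome: 191 − 118 = 73
no-prophylaxis patients without the outcome: 661 − 73 = 588
risk, prophylaxis patients = 118/2727 = 0.04327
risk, no-prophylaxis patients = 73/661 = 0.11044
RR = 0.04327 / 0.11044 = 0.39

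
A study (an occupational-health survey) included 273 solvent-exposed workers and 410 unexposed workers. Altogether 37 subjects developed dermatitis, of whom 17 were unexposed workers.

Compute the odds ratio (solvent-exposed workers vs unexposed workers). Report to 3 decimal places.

solvent-exposed workers with the outcome: 37 − 17 = 20
solvent-exposed workers without the outcome: 273 − 20 = 253
unexposed workers without the outcome: 410 − 17 = 393
OR = (20 × 393) / (253 × 17) = 7860/4301 ≈ 1.827

OR: 1.827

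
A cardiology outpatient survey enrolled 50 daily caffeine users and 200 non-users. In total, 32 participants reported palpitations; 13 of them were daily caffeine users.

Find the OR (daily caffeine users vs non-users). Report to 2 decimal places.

daily caffeine users without the outcome: 50 − 13 = 37
non-users with the outcome: 32 − 13 = 19
non-users without the outcome: 200 − 19 = 181
odds, daily caffeine users = 13/37 = 0.3514
odds, non-users = 19/181 = 0.1050
OR = 0.3514 / 0.1050 = 3.35

3.35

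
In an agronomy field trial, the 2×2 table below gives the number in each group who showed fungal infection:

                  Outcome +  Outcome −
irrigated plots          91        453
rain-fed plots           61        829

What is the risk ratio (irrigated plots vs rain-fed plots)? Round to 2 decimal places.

risk, irrigated plots = 91/544 = 0.1673
risk, rain-fed plots = 61/890 = 0.0685
RR = 0.1673 / 0.0685 = 2.44

2.44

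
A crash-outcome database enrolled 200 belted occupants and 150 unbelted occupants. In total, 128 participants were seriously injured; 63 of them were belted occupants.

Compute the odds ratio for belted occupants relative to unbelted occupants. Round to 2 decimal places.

OR ≈ 0.60

belted occupants without the outcome: 200 − 63 = 137
unbelted occupants with the outcome: 128 − 63 = 65
unbelted occupants without the outcome: 150 − 65 = 85
odds, belted occupants = 63/137 = 0.4599
odds, unbelted occupants = 65/85 = 0.7647
OR = 0.4599 / 0.7647 = 0.60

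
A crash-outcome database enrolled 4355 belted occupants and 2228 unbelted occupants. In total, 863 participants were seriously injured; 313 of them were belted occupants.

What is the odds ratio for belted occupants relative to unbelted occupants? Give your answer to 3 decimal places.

0.236

belted occupants without the outcome: 4355 − 313 = 4042
unbelted occupants with the outcome: 863 − 313 = 550
unbelted occupants without the outcome: 2228 − 550 = 1678
OR = (313 × 1678) / (4042 × 550) = 525214/2223100 ≈ 0.236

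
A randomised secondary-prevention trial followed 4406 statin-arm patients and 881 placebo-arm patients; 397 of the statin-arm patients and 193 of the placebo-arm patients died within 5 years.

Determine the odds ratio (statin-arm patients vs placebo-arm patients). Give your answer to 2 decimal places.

0.35

odds, statin-arm patients = 397/4009 = 0.0990
odds, placebo-arm patients = 193/688 = 0.2805
OR = 0.0990 / 0.2805 = 0.35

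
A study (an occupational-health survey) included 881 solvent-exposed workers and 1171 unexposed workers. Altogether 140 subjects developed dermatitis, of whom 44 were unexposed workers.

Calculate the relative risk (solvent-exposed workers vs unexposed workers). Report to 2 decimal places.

2.90

solvent-exposed workers with the outcome: 140 − 44 = 96
solvent-exposed workers without the outcome: 881 − 96 = 785
unexposed workers without the outcome: 1171 − 44 = 1127
risk, solvent-exposed workers = 96/881 = 0.10897
risk, unexposed workers = 44/1171 = 0.03757
RR = 0.10897 / 0.03757 = 2.90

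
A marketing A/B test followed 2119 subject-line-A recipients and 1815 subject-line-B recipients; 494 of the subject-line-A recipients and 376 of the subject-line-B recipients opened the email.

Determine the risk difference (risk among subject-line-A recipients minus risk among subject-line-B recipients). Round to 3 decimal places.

0.026

risk, subject-line-A recipients = 494/2119 = 0.2331
risk, subject-line-B recipients = 376/1815 = 0.2072
risk difference = 0.2331 − 0.2072 = 0.026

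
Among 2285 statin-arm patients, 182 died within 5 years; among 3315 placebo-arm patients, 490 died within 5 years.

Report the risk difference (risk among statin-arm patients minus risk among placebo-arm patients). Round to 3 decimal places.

risk, statin-arm patients = 182/2285 = 0.0796
risk, placebo-arm patients = 490/3315 = 0.1478
risk difference = 0.0796 − 0.1478 = -0.068

-0.068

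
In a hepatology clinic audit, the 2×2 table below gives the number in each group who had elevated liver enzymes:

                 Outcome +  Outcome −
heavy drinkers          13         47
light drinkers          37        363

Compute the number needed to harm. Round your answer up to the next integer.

9

risk, heavy drinkers = 13/60 = 0.216667
risk, light drinkers = 37/400 = 0.092500
absolute risk difference = 0.124167
1 / 0.124167 = 8.054 → round up → 9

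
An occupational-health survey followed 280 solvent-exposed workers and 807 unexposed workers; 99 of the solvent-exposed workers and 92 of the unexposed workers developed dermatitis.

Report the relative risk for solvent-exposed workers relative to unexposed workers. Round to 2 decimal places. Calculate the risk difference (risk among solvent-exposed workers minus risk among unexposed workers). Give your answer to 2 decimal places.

RR = 3.10; RD = 0.24

risk, solvent-exposed workers = 99/280 = 0.3536
risk, unexposed workers = 92/807 = 0.1140
RR = 0.3536 / 0.1140 = 3.10
risk difference = 0.3536 − 0.1140 = 0.24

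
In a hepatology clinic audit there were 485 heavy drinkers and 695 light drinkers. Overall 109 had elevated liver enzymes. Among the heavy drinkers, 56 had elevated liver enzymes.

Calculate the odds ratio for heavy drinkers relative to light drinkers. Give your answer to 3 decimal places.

OR ≈ 1.581

heavy drinkers without the outcome: 485 − 56 = 429
light drinkers with the outcome: 109 − 56 = 53
light drinkers without the outcome: 695 − 53 = 642
OR = (56 × 642) / (429 × 53) = 35952/22737 ≈ 1.581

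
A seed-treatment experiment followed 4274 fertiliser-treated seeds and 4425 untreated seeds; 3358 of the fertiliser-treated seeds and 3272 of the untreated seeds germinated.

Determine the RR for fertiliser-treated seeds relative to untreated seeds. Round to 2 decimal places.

risk, fertiliser-treated seeds = 3358/4274 = 0.7857
risk, untreated seeds = 3272/4425 = 0.7394
RR = 0.7857 / 0.7394 = 1.06

1.06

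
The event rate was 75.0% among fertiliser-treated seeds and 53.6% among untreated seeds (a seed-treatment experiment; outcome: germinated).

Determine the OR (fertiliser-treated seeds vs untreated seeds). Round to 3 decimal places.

OR = 2.597

odds, fertiliser-treated seeds = 0.7500/0.2500 = 3.0000
odds, untreated seeds = 0.5360/0.4640 = 1.1552
OR = 3.0000 / 1.1552 = 2.597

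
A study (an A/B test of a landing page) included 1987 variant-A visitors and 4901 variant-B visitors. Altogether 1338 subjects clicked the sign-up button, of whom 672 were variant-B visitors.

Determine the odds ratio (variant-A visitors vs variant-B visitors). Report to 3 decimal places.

variant-A visitors with the outcome: 1338 − 672 = 666
variant-A visitors without the outcome: 1987 − 666 = 1321
variant-B visitors without the outcome: 4901 − 672 = 4229
odds, variant-A visitors = 666/1321 = 0.5042
odds, variant-B visitors = 672/4229 = 0.1589
OR = 0.5042 / 0.1589 = 3.173

3.173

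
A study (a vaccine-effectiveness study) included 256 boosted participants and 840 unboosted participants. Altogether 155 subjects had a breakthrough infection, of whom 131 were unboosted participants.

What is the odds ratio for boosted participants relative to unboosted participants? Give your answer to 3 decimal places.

OR ≈ 0.560

boosted participants with the outcome: 155 − 131 = 24
boosted participants without the outcome: 256 − 24 = 232
unboosted participants without the outcome: 840 − 131 = 709
OR = (24 × 709) / (232 × 131) = 17016/30392 ≈ 0.560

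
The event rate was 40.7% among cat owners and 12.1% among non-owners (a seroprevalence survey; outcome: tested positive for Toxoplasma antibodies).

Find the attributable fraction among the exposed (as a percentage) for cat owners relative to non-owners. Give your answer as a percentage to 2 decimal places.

AR% = (0.4070 − 0.1210) / 0.4070 = 0.7027 → 70.27%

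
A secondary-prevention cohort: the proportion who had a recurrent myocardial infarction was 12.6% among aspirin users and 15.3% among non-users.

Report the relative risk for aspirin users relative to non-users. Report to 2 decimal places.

RR = 0.1260 / 0.1530 = 0.82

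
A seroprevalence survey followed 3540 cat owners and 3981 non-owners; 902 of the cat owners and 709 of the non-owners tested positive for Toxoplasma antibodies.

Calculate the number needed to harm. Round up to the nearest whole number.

NNH ≈ 14

risk, cat owners = 902/3540 = 0.254802
risk, non-owners = 709/3981 = 0.178096
absolute risk difference = 0.076706
1 / 0.076706 = 13.037 → round up → 14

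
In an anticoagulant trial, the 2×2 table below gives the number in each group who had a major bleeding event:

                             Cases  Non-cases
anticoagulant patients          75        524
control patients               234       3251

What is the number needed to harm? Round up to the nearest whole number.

18

risk, anticoagulant patients = 75/599 = 0.125209
risk, control patients = 234/3485 = 0.067145
absolute risk difference = 0.058064
1 / 0.058064 = 17.222 → round up → 18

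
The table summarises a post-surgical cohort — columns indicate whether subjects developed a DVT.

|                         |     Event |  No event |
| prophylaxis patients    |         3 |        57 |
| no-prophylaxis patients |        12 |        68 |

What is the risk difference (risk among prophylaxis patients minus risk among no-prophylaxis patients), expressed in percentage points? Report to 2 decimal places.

risk, prophylaxis patients = 3/60 = 0.0500
risk, no-prophylaxis patients = 12/80 = 0.1500
risk difference = 0.0500 − 0.1500 = -0.1000 → -10.00 percentage points

RD ≈ -10.00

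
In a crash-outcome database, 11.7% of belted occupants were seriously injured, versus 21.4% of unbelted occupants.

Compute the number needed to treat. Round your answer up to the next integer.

11

absolute risk difference = 0.097000
1 / 0.097000 = 10.309 → round up → 11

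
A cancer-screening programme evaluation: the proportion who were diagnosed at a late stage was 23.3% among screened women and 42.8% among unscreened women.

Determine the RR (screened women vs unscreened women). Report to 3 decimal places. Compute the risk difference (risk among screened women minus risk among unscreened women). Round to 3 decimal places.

RR = 0.2330 / 0.4280 = 0.544
risk difference = 0.2330 − 0.4280 = -0.195

RR = 0.544; RD = -0.195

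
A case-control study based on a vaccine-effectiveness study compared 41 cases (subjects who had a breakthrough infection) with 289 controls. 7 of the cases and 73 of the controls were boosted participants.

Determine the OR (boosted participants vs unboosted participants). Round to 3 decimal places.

0.609

odds, boosted participants = 7/73 = 0.0959
odds, unboosted participants = 34/216 = 0.1574
OR = 0.0959 / 0.1574 = 0.609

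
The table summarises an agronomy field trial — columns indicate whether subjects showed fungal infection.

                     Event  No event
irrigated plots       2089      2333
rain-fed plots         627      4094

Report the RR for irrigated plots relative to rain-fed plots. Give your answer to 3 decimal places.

risk, irrigated plots = 2089/4422 = 0.4724
risk, rain-fed plots = 627/4721 = 0.1328
RR = 0.4724 / 0.1328 = 3.557

3.557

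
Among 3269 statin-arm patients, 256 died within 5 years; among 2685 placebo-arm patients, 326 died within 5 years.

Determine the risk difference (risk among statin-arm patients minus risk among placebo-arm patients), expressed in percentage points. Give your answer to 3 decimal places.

RD ≈ -4.310

risk, statin-arm patients = 256/3269 = 0.0783
risk, placebo-arm patients = 326/2685 = 0.1214
risk difference = 0.0783 − 0.1214 = -0.0431 → -4.310 percentage points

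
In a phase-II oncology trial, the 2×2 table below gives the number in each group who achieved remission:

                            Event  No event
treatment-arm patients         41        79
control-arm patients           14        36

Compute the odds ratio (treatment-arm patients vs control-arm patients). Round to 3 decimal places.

1.335

odds, treatment-arm patients = 41/79 = 0.5190
odds, control-arm patients = 14/36 = 0.3889
OR = 0.5190 / 0.3889 = 1.335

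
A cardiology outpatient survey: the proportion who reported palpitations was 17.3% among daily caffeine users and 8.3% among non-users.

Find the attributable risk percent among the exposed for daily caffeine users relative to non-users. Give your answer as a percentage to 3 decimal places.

AR% = (0.1730 − 0.0830) / 0.1730 = 0.5202 → 52.023%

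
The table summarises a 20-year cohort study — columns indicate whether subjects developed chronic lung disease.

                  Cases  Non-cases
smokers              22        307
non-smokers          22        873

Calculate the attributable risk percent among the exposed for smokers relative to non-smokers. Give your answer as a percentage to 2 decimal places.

risk, smokers = 22/329 = 0.06687
risk, non-smokers = 22/895 = 0.02458
AR% = (0.06687 − 0.02458) / 0.06687 = 0.6324 → 63.24%

AR% = 63.24%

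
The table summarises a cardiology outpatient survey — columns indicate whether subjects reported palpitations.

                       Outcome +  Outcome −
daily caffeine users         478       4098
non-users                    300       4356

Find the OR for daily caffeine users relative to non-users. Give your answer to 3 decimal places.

OR = (478 × 4356) / (4098 × 300) = 2082168/1229400 ≈ 1.694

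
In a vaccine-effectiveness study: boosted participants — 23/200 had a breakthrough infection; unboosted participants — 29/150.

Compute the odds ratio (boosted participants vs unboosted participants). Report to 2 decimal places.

OR = (23 × 121) / (177 × 29) = 2783/5133 ≈ 0.54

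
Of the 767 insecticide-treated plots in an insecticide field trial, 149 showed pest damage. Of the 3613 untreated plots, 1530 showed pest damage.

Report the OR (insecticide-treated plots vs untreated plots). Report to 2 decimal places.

odds, insecticide-treated plots = 149/618 = 0.2411
odds, untreated plots = 1530/2083 = 0.7345
OR = 0.2411 / 0.7345 = 0.33

0.33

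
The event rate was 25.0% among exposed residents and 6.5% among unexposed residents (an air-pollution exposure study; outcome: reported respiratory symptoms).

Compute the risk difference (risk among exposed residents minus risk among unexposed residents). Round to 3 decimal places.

risk difference = 0.2500 − 0.0650 = 0.185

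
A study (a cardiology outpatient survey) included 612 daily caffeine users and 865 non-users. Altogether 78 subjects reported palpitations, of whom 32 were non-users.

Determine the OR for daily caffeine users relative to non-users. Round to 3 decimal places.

OR ≈ 2.116

daily caffeine users with the outcome: 78 − 32 = 46
daily caffeine users without the outcome: 612 − 46 = 566
non-users without the outcome: 865 − 32 = 833
OR = (46 × 833) / (566 × 32) = 38318/18112 ≈ 2.116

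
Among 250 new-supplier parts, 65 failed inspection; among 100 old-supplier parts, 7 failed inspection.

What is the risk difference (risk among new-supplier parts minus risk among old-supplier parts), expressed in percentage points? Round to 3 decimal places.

risk, new-supplier parts = 65/250 = 0.2600
risk, old-supplier parts = 7/100 = 0.0700
risk difference = 0.2600 − 0.0700 = 0.1900 → 19.000 percentage points

RD: 19.000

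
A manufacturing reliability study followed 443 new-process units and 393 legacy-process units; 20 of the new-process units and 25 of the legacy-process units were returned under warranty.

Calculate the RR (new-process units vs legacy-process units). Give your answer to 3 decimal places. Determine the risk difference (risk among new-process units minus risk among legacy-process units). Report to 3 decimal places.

RR = 0.710; RD = -0.018

risk, new-process units = 20/443 = 0.04515
risk, legacy-process units = 25/393 = 0.06361
RR = 0.04515 / 0.06361 = 0.710
risk difference = 0.04515 − 0.06361 = -0.018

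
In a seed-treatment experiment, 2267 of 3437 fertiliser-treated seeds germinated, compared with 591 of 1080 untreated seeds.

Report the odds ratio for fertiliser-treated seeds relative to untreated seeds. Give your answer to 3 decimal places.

1.603

odds, fertiliser-treated seeds = 2267/1170 = 1.9376
odds, untreated seeds = 591/489 = 1.2086
OR = 1.9376 / 1.2086 = 1.603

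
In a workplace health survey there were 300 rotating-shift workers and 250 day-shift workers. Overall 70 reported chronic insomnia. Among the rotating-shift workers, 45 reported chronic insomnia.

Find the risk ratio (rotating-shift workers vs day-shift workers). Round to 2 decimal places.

rotating-shift workers without the outcome: 300 − 45 = 255
day-shift workers with the outcome: 70 − 45 = 25
day-shift workers without the outcome: 250 − 25 = 225
risk, rotating-shift workers = 45/300 = 0.1500
risk, day-shift workers = 25/250 = 0.1000
RR = 0.1500 / 0.1000 = 1.50

RR = 1.50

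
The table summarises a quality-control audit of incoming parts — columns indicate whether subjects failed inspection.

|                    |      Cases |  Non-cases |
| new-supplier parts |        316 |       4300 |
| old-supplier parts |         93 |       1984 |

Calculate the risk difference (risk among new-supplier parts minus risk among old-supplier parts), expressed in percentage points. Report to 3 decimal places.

2.368

risk, new-supplier parts = 316/4616 = 0.06846
risk, old-supplier parts = 93/2077 = 0.04478
risk difference = 0.06846 − 0.04478 = 0.02368 → 2.368 percentage points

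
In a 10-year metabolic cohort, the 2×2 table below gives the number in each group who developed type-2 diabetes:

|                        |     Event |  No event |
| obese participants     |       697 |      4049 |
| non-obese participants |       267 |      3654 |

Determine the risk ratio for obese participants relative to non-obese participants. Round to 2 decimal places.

risk, obese participants = 697/4746 = 0.1469
risk, non-obese participants = 267/3921 = 0.0681
RR = 0.1469 / 0.0681 = 2.16

RR: 2.16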